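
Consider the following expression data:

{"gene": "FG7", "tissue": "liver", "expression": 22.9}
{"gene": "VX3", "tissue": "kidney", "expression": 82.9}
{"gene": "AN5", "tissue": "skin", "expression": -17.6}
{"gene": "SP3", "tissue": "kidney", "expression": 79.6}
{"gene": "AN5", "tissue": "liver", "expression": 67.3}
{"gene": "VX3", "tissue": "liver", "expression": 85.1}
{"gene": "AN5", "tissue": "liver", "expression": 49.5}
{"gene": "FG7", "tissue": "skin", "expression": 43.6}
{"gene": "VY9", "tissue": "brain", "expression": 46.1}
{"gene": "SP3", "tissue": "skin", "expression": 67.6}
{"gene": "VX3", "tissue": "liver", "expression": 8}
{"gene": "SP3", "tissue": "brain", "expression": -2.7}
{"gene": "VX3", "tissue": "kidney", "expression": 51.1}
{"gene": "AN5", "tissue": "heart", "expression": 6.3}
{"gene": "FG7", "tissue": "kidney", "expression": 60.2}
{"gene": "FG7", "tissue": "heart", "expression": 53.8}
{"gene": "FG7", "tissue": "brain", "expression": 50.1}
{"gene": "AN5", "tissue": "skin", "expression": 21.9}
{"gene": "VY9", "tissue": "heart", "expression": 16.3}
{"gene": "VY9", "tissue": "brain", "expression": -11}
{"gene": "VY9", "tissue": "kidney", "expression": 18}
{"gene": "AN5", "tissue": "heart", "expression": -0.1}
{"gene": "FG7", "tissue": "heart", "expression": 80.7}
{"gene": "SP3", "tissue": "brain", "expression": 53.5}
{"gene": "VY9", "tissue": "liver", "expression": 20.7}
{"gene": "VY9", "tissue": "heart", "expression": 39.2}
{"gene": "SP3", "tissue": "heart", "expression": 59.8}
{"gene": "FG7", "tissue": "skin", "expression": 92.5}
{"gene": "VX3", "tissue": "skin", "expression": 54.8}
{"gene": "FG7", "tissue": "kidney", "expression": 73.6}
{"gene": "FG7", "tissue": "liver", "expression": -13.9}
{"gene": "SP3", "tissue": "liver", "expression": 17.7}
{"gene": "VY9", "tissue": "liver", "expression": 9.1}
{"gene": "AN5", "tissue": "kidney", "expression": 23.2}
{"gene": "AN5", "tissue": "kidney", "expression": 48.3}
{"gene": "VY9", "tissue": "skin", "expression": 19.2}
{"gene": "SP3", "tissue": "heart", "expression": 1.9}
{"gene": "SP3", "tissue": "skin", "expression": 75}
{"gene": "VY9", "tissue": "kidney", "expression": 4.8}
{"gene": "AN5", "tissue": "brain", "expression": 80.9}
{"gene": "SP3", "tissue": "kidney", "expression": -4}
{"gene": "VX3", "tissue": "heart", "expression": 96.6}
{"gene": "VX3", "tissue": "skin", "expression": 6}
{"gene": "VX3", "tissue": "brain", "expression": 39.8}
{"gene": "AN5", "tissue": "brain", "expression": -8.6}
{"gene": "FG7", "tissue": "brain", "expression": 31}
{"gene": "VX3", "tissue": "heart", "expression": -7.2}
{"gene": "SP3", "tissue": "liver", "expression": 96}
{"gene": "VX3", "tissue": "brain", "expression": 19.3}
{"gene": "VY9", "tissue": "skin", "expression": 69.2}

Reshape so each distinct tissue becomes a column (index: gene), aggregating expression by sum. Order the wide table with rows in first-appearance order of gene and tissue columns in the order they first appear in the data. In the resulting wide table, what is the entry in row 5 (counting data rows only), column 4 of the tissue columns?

With rows in first-appearance order of gene, row 5 is gene=VY9. tissue columns in first-appearance order: liver, kidney, skin, brain, heart; column 4 is brain.
Long rows with gene=VY9, tissue=brain: 46.1 + -11 = 35.1.

35.1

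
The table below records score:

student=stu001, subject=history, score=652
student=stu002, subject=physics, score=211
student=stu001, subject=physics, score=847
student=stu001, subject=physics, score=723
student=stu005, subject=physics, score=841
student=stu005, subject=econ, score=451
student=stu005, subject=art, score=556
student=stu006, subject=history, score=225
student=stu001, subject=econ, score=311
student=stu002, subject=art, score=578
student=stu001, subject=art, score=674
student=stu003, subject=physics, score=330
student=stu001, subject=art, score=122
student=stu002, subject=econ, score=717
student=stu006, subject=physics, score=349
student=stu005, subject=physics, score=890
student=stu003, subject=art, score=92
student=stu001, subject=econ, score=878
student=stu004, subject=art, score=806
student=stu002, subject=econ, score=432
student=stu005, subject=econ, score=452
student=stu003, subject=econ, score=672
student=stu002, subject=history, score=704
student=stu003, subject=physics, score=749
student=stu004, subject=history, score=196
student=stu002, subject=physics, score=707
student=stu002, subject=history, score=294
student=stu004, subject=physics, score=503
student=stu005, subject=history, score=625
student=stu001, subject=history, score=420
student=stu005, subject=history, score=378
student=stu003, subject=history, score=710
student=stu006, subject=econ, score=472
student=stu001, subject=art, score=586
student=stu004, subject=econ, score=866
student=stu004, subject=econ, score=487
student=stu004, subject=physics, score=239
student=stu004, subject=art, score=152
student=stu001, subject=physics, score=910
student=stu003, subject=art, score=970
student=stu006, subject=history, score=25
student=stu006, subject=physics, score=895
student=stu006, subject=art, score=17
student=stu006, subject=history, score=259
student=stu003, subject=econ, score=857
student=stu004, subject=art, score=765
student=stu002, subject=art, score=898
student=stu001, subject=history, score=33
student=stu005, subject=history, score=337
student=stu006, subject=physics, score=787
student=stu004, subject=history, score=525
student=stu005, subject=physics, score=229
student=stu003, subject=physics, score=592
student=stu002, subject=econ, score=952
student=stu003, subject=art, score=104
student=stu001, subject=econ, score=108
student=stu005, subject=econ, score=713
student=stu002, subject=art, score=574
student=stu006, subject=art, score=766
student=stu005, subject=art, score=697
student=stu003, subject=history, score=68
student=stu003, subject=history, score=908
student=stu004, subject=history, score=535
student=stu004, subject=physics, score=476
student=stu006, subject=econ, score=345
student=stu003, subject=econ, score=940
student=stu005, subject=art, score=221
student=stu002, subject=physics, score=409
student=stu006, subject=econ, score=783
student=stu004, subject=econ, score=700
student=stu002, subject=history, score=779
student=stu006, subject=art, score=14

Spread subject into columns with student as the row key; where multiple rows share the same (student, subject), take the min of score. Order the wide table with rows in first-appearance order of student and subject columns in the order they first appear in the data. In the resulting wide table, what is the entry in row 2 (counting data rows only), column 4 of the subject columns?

574

With rows in first-appearance order of student, row 2 is student=stu002. subject columns in first-appearance order: history, physics, econ, art; column 4 is art.
Long rows with student=stu002, subject=art: min(578, 898, 574) = 574.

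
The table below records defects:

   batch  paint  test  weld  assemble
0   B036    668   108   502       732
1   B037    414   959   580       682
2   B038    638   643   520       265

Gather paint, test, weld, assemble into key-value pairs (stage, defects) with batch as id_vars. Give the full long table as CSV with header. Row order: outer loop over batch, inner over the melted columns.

batch,stage,defects
B036,paint,668
B036,test,108
B036,weld,502
B036,assemble,732
B037,paint,414
B037,test,959
B037,weld,580
B037,assemble,682
B038,paint,638
B038,test,643
B038,weld,520
B038,assemble,265

Each (batch, column) pair becomes one row: 3 × 4 = 12 rows.
For example, (B036, paint) → defects=668.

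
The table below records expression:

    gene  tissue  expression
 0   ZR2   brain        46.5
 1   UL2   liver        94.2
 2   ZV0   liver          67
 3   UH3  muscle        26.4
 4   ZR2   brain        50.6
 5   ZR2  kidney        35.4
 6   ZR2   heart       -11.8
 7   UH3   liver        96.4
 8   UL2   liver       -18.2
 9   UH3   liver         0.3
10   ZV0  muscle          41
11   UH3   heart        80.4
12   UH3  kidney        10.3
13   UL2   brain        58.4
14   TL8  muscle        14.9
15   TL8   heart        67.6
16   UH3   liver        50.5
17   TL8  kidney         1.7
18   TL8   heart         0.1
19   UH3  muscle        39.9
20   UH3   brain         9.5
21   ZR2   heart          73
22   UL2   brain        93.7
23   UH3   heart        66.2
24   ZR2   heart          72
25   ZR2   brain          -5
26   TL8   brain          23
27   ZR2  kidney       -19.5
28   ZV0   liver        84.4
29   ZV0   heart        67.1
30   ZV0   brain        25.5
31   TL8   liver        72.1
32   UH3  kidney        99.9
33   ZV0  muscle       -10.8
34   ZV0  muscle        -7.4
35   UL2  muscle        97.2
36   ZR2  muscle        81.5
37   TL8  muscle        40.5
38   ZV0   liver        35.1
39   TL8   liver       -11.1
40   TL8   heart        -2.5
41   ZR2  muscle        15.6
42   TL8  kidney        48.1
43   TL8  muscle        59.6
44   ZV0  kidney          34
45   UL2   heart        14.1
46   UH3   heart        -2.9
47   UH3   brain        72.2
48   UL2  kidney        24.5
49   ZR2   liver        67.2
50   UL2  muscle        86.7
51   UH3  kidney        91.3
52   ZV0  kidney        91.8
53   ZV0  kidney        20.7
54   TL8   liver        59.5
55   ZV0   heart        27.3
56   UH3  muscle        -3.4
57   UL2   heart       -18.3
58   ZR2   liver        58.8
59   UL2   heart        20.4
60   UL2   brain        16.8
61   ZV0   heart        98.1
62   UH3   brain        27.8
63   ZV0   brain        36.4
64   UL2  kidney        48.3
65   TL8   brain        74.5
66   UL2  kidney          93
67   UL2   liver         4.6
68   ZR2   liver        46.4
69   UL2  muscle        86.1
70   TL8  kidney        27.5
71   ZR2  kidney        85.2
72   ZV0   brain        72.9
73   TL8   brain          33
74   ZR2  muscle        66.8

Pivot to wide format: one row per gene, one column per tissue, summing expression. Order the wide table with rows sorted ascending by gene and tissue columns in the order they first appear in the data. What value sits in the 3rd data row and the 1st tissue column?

With rows sorted ascending by gene, row 3 is gene=UL2. tissue columns in first-appearance order: brain, liver, muscle, kidney, heart; column 1 is brain.
Long rows with gene=UL2, tissue=brain: 58.4 + 93.7 + 16.8 = 168.9.

168.9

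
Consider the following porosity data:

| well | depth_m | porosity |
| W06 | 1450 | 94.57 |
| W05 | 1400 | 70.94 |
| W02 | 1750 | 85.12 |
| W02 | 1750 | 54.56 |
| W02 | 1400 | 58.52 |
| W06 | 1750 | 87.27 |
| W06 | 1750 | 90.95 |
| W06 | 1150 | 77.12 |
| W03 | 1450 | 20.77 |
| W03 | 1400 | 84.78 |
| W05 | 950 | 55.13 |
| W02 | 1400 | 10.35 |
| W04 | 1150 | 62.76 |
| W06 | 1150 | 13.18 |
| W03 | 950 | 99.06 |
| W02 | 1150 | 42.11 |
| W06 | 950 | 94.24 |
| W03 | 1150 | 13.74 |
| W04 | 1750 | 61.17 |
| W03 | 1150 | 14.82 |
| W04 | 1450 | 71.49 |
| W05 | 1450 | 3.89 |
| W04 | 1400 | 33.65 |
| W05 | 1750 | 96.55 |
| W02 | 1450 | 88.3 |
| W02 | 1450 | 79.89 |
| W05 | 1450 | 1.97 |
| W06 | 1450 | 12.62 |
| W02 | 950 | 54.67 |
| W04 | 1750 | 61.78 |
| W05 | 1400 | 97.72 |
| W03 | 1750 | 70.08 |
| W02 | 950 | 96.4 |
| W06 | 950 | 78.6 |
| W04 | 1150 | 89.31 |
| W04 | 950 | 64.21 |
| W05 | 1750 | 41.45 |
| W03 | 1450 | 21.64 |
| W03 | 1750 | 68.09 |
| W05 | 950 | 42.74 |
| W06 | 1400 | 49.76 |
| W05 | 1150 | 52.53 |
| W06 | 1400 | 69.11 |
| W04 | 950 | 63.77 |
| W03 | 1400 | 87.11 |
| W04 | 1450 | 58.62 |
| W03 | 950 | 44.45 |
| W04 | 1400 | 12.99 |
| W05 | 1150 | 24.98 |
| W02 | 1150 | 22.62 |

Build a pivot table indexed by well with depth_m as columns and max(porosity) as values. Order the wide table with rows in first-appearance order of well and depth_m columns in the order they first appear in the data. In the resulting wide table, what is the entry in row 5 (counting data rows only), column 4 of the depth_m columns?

89.31

With rows in first-appearance order of well, row 5 is well=W04. depth_m columns in first-appearance order: 1450, 1400, 1750, 1150, 950; column 4 is 1150.
Long rows with well=W04, depth_m=1150: max(62.76, 89.31) = 89.31.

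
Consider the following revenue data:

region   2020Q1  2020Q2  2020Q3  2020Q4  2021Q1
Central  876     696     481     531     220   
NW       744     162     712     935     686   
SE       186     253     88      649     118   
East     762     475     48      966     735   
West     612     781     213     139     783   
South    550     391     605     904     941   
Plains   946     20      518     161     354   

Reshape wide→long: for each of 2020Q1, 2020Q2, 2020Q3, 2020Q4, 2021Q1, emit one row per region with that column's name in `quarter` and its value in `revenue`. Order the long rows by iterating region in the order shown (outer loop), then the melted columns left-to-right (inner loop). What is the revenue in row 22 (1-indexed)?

35 rows total (7 × 5). Row 22: index ⌊(22-1)/5⌋ = 4 into region → West; (22-1) mod 5 = 1 into the melted columns → 2020Q2.
So row 22 is (West, 2020Q2, 781); revenue = 781.

781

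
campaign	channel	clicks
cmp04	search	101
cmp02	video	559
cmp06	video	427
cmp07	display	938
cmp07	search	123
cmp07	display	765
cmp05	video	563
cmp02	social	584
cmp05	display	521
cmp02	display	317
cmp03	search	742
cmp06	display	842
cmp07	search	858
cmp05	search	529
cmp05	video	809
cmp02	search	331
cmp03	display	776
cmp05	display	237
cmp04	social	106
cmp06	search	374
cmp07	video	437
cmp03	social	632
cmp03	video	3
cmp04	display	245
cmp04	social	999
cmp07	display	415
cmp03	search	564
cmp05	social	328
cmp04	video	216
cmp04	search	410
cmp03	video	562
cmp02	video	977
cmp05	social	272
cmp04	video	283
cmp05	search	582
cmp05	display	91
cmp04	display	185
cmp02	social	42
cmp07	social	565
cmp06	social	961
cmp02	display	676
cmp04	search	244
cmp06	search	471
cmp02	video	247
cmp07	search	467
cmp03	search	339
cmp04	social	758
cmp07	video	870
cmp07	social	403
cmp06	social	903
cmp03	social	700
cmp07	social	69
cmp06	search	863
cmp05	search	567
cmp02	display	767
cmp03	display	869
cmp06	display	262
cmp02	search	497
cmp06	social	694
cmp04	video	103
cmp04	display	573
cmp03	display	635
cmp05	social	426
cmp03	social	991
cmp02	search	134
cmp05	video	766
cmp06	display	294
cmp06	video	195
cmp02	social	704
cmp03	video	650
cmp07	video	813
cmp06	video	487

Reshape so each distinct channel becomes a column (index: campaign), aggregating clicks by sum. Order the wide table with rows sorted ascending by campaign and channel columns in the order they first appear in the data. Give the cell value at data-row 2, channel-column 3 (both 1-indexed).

With rows sorted ascending by campaign, row 2 is campaign=cmp03. channel columns in first-appearance order: search, video, display, social; column 3 is display.
Long rows with campaign=cmp03, channel=display: 776 + 869 + 635 = 2280.

2280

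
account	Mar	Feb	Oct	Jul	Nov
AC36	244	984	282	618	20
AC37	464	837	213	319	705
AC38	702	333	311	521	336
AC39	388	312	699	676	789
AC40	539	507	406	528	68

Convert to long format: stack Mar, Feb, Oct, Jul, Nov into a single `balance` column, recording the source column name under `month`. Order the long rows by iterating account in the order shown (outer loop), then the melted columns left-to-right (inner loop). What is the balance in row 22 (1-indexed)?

507

25 rows total (5 × 5). Row 22: index ⌊(22-1)/5⌋ = 4 into account → AC40; (22-1) mod 5 = 1 into the melted columns → Feb.
So row 22 is (AC40, Feb, 507); balance = 507.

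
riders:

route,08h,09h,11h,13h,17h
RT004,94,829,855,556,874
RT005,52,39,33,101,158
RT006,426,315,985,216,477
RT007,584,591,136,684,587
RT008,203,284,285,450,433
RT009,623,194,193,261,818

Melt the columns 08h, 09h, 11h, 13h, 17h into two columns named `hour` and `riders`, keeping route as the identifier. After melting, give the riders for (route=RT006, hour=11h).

Unpivoting turns each (route, wide-column) pair into one long row.
The wide cell at row RT006, column 11h holds 985, so the long row (RT006, 11h) has riders=985.

985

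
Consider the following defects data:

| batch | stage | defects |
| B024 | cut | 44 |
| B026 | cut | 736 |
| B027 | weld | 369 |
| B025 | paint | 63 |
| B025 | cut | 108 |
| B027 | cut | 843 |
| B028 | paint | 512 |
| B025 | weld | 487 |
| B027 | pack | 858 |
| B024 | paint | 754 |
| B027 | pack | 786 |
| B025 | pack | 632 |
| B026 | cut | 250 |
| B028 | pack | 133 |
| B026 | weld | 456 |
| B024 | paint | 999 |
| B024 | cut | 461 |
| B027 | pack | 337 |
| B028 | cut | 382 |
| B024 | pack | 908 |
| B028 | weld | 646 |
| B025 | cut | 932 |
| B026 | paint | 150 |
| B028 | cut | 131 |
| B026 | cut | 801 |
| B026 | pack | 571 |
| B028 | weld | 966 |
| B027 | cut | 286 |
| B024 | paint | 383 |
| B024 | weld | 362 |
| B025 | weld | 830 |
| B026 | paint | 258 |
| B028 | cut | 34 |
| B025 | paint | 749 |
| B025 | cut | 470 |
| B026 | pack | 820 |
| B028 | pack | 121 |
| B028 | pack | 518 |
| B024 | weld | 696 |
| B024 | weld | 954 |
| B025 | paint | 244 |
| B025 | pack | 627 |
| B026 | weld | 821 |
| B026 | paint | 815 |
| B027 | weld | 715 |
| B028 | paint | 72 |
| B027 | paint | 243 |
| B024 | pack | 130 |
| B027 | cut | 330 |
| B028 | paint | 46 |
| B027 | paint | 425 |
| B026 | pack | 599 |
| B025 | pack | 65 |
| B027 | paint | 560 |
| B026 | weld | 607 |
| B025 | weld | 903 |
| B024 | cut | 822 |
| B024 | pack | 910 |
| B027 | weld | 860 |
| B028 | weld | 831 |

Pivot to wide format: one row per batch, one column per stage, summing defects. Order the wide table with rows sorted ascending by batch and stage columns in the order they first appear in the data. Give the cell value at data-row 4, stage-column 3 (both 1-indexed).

1228

With rows sorted ascending by batch, row 4 is batch=B027. stage columns in first-appearance order: cut, weld, paint, pack; column 3 is paint.
Long rows with batch=B027, stage=paint: 243 + 425 + 560 = 1228.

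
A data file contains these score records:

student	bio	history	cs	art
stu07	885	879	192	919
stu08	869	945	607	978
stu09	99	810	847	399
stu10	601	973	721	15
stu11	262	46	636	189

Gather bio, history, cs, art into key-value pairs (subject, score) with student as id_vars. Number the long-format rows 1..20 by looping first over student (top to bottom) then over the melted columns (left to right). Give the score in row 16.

20 rows total (5 × 4). Row 16: index ⌊(16-1)/4⌋ = 3 into student → stu10; (16-1) mod 4 = 3 into the melted columns → art.
So row 16 is (stu10, art, 15); score = 15.

15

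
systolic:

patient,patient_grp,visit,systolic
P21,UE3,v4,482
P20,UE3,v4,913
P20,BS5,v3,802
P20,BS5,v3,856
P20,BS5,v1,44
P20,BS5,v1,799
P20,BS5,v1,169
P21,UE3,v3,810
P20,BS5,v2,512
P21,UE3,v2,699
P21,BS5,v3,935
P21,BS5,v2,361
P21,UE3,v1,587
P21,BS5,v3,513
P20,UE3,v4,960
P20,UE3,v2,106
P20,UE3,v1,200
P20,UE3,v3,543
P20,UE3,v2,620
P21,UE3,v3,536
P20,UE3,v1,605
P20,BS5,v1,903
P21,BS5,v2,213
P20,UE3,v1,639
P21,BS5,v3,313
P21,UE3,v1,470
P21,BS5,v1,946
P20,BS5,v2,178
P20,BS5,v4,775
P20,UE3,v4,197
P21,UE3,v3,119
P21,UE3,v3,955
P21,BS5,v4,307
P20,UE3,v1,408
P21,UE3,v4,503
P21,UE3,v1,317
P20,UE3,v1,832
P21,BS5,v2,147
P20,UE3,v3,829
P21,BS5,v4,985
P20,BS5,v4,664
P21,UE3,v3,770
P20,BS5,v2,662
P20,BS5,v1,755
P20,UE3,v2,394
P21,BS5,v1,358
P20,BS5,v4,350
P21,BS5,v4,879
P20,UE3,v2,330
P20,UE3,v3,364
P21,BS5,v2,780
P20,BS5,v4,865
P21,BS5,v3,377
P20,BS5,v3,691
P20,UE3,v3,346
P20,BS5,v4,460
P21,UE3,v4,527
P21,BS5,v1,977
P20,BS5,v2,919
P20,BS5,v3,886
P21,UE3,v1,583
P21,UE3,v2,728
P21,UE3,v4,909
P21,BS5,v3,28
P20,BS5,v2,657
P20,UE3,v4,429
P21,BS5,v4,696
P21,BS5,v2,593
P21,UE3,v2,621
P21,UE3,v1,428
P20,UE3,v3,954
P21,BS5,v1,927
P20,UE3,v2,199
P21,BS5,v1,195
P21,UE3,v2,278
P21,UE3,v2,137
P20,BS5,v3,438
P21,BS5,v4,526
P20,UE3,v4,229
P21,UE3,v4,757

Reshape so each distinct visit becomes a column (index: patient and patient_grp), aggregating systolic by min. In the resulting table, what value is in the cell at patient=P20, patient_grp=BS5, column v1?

44

Rows with patient=P20, patient_grp=BS5 and visit=v1: systolic values are 44, 799, 169, 903, 755.
min(44, 799, 169, 903, 755) = 44.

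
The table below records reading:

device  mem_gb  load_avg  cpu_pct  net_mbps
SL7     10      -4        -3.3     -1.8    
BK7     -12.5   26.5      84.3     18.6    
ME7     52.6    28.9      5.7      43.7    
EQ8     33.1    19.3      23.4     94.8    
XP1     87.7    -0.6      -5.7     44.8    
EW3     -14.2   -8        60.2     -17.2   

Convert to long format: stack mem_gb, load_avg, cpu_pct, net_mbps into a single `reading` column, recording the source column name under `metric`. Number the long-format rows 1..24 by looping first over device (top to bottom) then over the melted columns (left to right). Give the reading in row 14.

19.3

24 rows total (6 × 4). Row 14: index ⌊(14-1)/4⌋ = 3 into device → EQ8; (14-1) mod 4 = 1 into the melted columns → load_avg.
So row 14 is (EQ8, load_avg, 19.3); reading = 19.3.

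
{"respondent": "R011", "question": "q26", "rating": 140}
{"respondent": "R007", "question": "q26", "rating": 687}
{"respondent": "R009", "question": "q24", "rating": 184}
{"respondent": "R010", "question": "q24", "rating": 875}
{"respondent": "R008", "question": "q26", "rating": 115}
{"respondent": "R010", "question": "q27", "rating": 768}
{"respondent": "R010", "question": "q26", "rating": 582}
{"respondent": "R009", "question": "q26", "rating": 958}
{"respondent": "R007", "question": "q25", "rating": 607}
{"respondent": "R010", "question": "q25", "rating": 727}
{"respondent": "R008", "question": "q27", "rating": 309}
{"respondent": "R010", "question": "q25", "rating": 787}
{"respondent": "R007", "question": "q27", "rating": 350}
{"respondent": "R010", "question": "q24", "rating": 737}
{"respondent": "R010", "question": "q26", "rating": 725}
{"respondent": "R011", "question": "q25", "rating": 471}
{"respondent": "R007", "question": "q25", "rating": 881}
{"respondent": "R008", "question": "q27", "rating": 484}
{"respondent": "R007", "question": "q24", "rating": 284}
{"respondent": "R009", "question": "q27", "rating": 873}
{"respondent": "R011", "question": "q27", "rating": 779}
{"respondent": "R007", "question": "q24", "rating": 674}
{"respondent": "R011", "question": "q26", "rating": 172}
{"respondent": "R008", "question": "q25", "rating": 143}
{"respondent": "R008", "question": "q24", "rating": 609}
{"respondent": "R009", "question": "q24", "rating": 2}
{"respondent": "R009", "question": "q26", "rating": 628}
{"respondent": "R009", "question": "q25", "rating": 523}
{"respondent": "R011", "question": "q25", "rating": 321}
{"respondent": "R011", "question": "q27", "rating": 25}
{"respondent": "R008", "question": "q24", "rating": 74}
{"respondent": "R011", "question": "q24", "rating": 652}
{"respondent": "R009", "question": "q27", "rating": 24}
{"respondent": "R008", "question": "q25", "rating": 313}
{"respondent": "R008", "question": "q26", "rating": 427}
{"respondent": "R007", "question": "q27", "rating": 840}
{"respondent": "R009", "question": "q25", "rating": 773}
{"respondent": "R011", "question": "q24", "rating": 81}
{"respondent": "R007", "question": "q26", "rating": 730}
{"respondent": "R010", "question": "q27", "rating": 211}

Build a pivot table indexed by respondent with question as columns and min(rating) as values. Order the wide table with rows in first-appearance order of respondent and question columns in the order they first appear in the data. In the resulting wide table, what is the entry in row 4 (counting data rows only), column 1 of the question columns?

With rows in first-appearance order of respondent, row 4 is respondent=R010. question columns in first-appearance order: q26, q24, q27, q25; column 1 is q26.
Long rows with respondent=R010, question=q26: min(582, 725) = 582.

582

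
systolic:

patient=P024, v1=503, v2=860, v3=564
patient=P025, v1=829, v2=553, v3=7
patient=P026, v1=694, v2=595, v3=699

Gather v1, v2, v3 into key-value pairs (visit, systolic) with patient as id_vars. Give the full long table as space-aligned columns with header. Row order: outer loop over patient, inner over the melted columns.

patient  visit  systolic
P024     v1     503     
P024     v2     860     
P024     v3     564     
P025     v1     829     
P025     v2     553     
P025     v3     7       
P026     v1     694     
P026     v2     595     
P026     v3     699     

Each (patient, column) pair becomes one row: 3 × 3 = 9 rows.
For example, (P024, v1) → systolic=503.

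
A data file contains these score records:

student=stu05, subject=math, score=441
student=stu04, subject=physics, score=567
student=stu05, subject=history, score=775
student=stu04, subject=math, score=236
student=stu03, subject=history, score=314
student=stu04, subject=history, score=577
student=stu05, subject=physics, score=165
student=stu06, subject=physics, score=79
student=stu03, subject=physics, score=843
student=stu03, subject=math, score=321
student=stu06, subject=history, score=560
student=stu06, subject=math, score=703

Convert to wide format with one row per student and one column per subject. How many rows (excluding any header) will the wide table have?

4

4 distinct student values → 4 rows.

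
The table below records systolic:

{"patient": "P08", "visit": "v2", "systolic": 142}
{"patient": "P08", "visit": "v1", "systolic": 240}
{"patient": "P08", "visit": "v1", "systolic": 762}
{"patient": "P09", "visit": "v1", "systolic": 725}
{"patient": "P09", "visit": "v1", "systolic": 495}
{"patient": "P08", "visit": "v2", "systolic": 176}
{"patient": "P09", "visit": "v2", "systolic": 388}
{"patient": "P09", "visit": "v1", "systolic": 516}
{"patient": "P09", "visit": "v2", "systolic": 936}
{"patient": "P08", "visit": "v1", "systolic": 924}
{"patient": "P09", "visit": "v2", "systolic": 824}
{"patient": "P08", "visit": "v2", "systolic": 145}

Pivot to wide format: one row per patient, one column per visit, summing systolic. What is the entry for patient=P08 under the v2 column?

Rows with patient=P08 and visit=v2: systolic values are 142, 176, 145.
142 + 176 + 145 = 463.

463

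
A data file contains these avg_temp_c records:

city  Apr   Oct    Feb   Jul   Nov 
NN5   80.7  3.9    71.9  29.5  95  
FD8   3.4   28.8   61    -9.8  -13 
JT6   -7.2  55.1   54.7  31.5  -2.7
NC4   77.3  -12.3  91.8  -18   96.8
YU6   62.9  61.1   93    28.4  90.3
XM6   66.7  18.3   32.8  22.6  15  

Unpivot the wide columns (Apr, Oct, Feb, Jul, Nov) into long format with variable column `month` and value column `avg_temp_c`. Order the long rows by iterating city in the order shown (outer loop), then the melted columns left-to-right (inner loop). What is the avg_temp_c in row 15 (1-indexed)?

30 rows total (6 × 5). Row 15: index ⌊(15-1)/5⌋ = 2 into city → JT6; (15-1) mod 5 = 4 into the melted columns → Nov.
So row 15 is (JT6, Nov, -2.7); avg_temp_c = -2.7.

-2.7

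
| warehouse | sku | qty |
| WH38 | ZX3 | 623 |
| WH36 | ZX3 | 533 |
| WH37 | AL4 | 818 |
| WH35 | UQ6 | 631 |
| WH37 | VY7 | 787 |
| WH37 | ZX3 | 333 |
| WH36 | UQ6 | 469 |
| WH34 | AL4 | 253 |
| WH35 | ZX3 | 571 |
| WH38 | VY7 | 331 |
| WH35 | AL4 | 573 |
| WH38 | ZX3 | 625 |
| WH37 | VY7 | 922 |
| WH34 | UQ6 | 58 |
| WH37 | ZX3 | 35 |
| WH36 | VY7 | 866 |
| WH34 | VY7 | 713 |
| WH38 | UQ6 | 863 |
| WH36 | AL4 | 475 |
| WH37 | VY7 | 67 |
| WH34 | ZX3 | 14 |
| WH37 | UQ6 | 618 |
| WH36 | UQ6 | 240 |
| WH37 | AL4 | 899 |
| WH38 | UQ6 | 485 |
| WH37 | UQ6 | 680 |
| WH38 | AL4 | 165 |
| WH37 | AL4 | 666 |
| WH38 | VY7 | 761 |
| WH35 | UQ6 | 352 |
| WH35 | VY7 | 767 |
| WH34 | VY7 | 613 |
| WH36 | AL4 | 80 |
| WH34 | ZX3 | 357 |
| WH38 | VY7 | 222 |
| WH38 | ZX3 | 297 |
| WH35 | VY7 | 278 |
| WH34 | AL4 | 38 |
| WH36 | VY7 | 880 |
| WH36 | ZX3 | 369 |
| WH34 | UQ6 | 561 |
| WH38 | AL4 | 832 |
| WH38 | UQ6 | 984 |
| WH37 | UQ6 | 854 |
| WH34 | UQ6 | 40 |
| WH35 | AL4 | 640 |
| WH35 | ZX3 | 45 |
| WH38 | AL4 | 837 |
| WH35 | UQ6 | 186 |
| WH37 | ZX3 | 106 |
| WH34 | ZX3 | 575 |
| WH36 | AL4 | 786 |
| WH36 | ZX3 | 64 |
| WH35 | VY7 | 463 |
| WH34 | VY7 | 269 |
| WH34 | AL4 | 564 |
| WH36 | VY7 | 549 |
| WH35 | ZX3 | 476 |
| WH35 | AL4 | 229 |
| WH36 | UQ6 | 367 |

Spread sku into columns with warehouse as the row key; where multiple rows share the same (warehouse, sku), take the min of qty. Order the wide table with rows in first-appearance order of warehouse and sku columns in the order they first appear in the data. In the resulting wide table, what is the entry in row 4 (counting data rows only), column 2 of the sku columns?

229

With rows in first-appearance order of warehouse, row 4 is warehouse=WH35. sku columns in first-appearance order: ZX3, AL4, UQ6, VY7; column 2 is AL4.
Long rows with warehouse=WH35, sku=AL4: min(573, 640, 229) = 229.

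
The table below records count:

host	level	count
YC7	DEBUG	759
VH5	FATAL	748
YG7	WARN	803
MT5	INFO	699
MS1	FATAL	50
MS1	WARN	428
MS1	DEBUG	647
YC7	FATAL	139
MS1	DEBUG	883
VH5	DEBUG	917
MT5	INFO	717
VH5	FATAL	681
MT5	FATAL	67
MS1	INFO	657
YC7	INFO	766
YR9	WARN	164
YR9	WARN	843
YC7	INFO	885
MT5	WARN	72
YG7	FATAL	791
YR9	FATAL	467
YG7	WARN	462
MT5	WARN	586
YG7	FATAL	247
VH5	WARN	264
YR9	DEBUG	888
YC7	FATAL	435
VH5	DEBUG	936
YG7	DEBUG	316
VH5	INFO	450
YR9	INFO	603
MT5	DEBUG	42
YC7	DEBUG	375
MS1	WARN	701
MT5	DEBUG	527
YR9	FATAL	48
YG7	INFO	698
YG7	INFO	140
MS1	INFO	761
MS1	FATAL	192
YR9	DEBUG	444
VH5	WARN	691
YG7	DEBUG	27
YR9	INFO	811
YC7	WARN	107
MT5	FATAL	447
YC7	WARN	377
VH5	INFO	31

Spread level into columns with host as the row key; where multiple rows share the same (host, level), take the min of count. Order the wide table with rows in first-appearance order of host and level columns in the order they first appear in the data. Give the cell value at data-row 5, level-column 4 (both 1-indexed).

With rows in first-appearance order of host, row 5 is host=MS1. level columns in first-appearance order: DEBUG, FATAL, WARN, INFO; column 4 is INFO.
Long rows with host=MS1, level=INFO: min(657, 761) = 657.

657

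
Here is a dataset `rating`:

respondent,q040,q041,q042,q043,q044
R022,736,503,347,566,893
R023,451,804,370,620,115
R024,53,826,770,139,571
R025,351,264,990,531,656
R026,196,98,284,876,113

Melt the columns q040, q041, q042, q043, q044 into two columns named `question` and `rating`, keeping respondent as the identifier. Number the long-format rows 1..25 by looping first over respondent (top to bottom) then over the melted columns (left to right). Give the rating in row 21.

196

25 rows total (5 × 5). Row 21: index ⌊(21-1)/5⌋ = 4 into respondent → R026; (21-1) mod 5 = 0 into the melted columns → q040.
So row 21 is (R026, q040, 196); rating = 196.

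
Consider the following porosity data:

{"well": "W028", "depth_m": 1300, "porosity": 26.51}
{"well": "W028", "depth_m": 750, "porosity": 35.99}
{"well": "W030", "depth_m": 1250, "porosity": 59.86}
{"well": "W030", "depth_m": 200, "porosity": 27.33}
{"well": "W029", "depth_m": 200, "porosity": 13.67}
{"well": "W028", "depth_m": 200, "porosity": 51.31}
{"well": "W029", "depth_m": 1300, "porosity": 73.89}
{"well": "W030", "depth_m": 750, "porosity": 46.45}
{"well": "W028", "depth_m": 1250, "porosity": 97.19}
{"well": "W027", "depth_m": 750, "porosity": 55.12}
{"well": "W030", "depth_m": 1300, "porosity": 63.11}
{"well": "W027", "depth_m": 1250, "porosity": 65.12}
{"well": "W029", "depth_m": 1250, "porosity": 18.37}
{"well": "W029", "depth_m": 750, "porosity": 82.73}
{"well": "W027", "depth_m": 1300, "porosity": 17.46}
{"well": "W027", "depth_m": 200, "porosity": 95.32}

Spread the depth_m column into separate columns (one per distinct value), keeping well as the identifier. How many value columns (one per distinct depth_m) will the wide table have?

4 distinct depth_m values: 200, 750, 1250, 1300.

4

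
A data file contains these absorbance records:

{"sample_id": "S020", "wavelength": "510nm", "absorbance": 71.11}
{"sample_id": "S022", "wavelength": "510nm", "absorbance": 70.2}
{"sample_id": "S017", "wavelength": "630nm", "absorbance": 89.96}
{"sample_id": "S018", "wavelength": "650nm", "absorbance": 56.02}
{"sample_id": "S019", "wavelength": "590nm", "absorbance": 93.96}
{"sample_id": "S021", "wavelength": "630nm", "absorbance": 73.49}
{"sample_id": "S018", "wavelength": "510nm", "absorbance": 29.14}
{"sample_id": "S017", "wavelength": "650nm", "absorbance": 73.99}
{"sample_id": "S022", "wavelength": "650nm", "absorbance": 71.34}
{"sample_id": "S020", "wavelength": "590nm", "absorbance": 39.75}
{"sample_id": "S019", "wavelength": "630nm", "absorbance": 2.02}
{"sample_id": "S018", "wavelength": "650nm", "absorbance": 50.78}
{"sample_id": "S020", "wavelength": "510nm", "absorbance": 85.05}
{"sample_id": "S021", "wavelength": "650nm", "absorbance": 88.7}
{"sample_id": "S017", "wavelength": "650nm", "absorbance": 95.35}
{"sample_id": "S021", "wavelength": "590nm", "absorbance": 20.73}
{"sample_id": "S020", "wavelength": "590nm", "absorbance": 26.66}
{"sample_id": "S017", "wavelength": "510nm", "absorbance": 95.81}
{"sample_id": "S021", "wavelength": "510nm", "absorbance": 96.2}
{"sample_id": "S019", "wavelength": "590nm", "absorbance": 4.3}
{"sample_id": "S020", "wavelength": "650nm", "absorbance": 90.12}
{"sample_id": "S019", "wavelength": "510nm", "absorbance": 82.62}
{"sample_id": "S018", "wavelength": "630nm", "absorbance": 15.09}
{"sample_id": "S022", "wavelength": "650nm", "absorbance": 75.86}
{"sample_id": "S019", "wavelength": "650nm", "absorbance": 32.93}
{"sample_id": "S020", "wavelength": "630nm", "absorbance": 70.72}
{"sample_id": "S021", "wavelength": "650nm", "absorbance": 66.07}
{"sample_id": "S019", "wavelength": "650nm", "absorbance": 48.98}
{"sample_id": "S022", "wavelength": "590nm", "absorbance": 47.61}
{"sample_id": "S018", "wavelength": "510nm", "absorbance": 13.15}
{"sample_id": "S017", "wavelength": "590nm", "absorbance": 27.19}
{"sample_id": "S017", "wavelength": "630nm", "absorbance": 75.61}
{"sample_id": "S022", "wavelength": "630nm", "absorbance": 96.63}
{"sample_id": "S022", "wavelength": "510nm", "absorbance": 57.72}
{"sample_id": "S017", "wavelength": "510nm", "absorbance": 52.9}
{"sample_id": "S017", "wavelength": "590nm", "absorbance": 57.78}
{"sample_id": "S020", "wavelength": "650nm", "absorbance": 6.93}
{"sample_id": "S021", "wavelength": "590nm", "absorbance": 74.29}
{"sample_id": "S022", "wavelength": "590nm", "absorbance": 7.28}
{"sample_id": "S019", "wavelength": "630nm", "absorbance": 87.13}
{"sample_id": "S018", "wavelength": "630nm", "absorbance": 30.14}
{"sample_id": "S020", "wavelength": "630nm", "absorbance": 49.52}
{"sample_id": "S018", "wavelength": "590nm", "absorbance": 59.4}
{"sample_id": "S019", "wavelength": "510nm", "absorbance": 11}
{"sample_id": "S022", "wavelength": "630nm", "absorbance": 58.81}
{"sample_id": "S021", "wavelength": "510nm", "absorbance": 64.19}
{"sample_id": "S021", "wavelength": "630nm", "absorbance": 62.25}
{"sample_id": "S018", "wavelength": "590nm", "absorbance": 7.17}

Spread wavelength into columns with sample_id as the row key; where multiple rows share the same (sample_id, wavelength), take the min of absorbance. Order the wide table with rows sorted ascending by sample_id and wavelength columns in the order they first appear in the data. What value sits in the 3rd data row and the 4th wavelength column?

With rows sorted ascending by sample_id, row 3 is sample_id=S019. wavelength columns in first-appearance order: 510nm, 630nm, 650nm, 590nm; column 4 is 590nm.
Long rows with sample_id=S019, wavelength=590nm: min(93.96, 4.3) = 4.3.

4.3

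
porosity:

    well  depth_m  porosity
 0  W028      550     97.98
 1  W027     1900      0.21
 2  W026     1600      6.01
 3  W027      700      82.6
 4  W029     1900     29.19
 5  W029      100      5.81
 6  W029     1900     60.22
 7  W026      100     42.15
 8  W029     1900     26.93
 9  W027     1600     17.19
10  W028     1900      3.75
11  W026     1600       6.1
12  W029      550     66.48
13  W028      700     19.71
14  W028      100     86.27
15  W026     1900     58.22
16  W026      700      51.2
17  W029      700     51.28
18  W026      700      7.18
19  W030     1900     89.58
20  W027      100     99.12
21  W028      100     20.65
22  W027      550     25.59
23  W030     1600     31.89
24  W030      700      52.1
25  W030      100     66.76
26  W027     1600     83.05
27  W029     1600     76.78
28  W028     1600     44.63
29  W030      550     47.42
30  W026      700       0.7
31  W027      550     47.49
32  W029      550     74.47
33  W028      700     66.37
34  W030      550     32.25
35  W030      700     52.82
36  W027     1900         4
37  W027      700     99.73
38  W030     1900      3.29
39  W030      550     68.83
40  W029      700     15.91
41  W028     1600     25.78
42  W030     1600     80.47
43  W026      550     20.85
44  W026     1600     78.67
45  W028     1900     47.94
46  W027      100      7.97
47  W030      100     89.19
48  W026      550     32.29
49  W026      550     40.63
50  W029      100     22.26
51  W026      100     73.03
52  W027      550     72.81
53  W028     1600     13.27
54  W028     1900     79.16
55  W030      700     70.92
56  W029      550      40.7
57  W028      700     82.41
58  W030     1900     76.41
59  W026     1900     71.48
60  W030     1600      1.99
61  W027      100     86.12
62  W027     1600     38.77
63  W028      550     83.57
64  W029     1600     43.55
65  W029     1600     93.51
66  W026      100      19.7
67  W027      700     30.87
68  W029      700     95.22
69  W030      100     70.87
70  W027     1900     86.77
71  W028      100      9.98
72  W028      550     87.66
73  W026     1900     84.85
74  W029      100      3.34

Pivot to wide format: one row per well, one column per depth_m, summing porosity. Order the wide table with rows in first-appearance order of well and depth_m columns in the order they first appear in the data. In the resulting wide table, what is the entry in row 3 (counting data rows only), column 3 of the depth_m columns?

90.78

With rows in first-appearance order of well, row 3 is well=W026. depth_m columns in first-appearance order: 550, 1900, 1600, 700, 100; column 3 is 1600.
Long rows with well=W026, depth_m=1600: 6.01 + 6.1 + 78.67 = 90.78.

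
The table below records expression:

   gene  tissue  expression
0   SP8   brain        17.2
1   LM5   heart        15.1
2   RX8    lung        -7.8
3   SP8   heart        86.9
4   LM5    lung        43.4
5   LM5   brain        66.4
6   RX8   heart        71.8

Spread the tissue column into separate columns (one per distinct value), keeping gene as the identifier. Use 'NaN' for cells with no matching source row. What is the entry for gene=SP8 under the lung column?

No long-format row has gene=SP8 and tissue=lung, so the cell is NaN.

NaN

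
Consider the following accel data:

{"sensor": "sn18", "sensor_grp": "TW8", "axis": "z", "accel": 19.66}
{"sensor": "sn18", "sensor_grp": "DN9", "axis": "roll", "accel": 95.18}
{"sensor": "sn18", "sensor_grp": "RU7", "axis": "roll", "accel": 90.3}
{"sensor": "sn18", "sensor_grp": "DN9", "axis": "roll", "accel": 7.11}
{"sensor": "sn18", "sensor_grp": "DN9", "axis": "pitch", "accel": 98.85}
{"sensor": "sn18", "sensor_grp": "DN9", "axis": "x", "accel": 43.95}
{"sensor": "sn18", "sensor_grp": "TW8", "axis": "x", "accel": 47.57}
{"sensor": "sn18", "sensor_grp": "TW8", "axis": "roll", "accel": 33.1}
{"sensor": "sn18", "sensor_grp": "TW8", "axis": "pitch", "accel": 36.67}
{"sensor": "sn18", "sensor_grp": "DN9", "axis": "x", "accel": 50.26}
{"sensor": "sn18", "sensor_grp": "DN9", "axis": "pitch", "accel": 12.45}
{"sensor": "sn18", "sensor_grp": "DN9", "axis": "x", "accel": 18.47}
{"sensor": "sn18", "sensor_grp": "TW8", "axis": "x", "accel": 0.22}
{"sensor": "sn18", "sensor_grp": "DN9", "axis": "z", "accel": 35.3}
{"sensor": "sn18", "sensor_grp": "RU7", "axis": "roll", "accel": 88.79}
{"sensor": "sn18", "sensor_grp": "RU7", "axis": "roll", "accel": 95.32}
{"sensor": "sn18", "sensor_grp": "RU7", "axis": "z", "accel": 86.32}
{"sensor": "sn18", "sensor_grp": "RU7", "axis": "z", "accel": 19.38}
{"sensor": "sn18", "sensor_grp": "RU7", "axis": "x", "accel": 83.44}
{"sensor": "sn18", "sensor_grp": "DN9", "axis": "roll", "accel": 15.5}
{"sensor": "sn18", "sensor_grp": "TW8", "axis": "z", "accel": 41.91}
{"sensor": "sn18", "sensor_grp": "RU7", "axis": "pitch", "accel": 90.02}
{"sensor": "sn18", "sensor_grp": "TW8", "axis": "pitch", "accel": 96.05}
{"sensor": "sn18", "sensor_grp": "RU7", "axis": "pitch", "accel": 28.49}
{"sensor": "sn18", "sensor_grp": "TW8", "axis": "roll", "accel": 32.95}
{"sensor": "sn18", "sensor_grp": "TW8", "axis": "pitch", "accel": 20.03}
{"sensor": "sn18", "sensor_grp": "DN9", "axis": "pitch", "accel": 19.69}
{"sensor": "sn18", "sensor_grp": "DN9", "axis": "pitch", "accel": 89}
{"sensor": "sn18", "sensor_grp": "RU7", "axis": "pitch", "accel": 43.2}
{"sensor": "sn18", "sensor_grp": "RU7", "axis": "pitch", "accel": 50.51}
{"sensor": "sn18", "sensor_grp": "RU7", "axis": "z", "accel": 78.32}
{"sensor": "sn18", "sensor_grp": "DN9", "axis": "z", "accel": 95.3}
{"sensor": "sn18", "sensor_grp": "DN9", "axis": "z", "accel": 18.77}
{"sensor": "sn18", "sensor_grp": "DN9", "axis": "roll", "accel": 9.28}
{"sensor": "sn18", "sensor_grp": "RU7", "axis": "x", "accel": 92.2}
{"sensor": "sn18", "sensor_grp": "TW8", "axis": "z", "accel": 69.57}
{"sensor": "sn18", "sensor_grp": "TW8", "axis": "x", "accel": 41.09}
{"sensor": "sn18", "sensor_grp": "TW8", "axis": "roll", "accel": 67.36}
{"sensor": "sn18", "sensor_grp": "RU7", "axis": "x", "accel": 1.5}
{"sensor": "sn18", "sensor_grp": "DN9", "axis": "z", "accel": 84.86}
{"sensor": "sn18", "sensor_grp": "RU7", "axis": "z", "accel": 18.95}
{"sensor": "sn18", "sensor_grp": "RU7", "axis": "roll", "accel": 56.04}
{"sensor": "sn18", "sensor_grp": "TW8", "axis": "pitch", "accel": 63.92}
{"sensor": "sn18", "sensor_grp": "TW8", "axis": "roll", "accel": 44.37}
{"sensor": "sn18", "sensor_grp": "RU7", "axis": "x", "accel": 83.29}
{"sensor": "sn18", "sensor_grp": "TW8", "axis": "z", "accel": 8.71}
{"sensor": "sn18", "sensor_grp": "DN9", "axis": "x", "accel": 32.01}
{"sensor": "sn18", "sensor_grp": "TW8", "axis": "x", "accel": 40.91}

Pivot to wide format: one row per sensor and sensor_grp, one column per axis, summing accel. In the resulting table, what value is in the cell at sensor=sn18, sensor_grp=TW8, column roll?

177.78

Rows with sensor=sn18, sensor_grp=TW8 and axis=roll: accel values are 33.1, 32.95, 67.36, 44.37.
33.1 + 32.95 + 67.36 + 44.37 = 177.78.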